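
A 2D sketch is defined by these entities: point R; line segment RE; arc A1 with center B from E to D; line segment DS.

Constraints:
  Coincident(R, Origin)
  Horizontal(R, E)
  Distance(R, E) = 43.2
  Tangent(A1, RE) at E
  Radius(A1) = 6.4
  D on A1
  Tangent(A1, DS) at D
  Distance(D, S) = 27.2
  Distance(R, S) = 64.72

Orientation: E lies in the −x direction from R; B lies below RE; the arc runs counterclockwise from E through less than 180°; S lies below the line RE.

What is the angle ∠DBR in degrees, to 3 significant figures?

155°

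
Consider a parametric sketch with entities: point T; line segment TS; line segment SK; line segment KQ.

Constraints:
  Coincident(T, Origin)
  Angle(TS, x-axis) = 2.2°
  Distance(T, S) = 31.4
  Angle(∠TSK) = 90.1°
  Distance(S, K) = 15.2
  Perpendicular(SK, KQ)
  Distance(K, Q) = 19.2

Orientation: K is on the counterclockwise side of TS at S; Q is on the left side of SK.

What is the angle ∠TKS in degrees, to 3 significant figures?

64.1°

T is at the origin; TS runs at 2.2° with length 31.4, so S = 31.4·(cos 2.2°, sin 2.2°) = (31.4, 1.21). ∠TSK = 90.1°, so SK runs at 2.2° + (180° − 90.1°) = 92.1° from the x-axis; with |SK| = 15.2, K = S + 15.2·(cos 92.1°, sin 92.1°) = (30.8, 16.4). Then cos ∠TKS = KT·KS / (|KT||KS|), giving 64.1°.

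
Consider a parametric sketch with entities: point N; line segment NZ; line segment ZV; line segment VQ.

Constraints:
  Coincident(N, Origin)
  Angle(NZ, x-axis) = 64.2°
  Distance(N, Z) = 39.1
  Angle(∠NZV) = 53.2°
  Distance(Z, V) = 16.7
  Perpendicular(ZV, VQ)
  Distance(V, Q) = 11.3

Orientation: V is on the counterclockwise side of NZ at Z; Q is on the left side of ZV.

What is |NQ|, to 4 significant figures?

21.11

∠NZV = 53.2°, so ZV runs at 64.2° + (180° − 53.2°) = 191.0° from the x-axis; with |ZV| = 16.7, V = Z + 16.7·(cos 191.0°, sin 191.0°) = (0.6244, 32.02). ZV is perpendicular to VQ; with |VQ| = 11.3 on the left of ZV, Q = V + 11.3·(0.1908, -0.9816) = (2.781, 20.92). Then |NQ| = |Q − N| = 21.11.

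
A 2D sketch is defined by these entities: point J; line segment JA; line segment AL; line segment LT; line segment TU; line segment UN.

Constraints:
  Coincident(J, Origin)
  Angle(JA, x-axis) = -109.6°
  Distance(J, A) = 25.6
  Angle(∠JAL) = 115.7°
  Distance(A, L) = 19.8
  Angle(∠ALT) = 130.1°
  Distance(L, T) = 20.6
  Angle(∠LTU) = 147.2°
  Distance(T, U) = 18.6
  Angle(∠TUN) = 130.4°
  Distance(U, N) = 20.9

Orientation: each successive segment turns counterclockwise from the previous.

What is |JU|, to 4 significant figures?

47.85

∠ALT = 130.1° gives LT at 4.600° from the x-axis; with |LT| = 20.6, T = (25.87, -36.54). ∠LTU = 147.2° gives TU at 37.40° from the x-axis; with |TU| = 18.6, U = (40.65, -25.24). Then |JU| = |U − J| = 47.85.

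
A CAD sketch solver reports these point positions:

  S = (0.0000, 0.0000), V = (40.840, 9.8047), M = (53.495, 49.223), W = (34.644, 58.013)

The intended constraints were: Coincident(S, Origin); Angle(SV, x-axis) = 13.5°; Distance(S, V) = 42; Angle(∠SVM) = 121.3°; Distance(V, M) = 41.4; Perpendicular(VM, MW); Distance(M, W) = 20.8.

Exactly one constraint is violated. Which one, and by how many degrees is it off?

Perpendicular(VM, MW) — off by 7.20°.

S = (0.00, 0.00) ✓; SV at 13.50° ✓; |SV| = 42.00 ✓; ∠SVM = 121.3° ✓; |VM| = 41.40 ✓; ∠(VM, MW) = 82.80° ✗; |MW| = 20.80 ✓.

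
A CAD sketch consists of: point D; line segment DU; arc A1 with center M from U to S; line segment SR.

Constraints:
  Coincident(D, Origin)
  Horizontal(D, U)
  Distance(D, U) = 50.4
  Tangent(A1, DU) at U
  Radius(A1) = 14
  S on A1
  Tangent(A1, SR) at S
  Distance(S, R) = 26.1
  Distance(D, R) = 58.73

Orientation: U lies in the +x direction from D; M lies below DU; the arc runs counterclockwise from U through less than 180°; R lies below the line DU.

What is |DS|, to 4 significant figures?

40.08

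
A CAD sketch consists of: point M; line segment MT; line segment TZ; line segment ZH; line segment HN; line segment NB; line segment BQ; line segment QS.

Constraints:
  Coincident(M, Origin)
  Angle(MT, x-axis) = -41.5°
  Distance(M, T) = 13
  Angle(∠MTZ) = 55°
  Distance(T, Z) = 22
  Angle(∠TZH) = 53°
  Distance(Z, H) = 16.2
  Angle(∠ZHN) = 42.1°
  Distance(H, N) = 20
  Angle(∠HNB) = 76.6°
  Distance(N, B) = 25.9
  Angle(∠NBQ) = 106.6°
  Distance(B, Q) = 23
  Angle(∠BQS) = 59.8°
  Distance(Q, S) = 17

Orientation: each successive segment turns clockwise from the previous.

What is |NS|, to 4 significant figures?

24.08

M is at the origin; MT runs at -41.5° with length 13.0, so T = (9.736, -8.614). ∠MTZ = 55.0° gives TZ at -166.5° from the x-axis; with |TZ| = 22.0, Z = (-11.66, -13.75). ∠TZH = 53.0° gives ZH at 66.50° from the x-axis; with |ZH| = 16.2, H = (-5.196, 1.107). ∠ZHN = 42.1° gives HN at -71.40° from the x-axis; with |HN| = 20.0, N = (1.183, -17.85). ∠HNB = 76.6° gives NB at -174.8° from the x-axis; with |NB| = 25.9, B = (-24.61, -20.20). ∠NBQ = 106.6° gives BQ at 111.8° from the x-axis; with |BQ| = 23.0, Q = (-33.15, 1.159). ∠BQS = 59.8° gives QS at -8.400° from the x-axis; with |QS| = 17.0, S = (-16.33, -1.324). Then |NS| = |S − N| = 24.08.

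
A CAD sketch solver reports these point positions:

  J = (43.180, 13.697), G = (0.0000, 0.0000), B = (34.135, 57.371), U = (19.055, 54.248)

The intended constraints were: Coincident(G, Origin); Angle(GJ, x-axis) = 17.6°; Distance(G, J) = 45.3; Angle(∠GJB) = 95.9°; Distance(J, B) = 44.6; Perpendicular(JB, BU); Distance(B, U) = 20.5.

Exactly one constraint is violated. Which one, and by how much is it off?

Distance(B, U) = 20.5 — off by 5.10.

G = (0.00, 0.00) ✓; GJ at 17.60° ✓; |GJ| = 45.30 ✓; ∠GJB = 95.90° ✓; |JB| = 44.60 ✓; ∠(JB, BU) = 90.00° ✓; |BU| = 15.40 ✗.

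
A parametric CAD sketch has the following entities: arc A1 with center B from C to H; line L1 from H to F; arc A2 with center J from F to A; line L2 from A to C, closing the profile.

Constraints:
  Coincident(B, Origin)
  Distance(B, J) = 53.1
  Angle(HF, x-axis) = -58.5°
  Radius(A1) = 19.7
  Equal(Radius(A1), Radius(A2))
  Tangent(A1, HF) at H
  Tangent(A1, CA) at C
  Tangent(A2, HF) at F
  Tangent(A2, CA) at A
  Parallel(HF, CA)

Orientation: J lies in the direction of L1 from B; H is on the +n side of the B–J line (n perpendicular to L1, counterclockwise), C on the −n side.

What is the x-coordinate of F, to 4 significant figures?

44.54

The slot axis is L1's direction at -58.5°, so u = (cos -58.5°, sin -58.5°) = (0.5225, -0.8526) and n = (−sin -58.5°, cos -58.5°) = (0.8526, 0.5225). B is at the origin and J lies 53.1 along u from B, so J = 53.1·u = (27.74, -45.28). Tangency of A1 to both parallel lines with radius 19.7 puts H and C at B ± 19.7·n: H = (16.80, 10.29), C = (-16.80, -10.29). Equal radii place F and A the same way about J: F = J + 19.7·n = (44.54, -34.98), A = J − 19.7·n = (10.95, -55.57). So F.x = 44.54.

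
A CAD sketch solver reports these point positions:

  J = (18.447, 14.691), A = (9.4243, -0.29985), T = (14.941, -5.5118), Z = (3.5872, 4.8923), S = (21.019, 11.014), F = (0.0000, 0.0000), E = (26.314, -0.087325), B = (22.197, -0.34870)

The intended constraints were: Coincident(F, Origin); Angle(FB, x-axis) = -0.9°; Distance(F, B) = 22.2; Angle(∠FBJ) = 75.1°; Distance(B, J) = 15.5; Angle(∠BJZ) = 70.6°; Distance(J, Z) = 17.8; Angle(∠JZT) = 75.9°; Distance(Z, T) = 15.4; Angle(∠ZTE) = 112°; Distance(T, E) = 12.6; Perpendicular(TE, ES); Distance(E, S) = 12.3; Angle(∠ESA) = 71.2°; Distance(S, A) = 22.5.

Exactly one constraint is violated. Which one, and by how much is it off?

Distance(S, A) = 22.5 — off by 6.30.

F = (0.00, 0.00) ✓; FB at -0.9000° ✓; |FB| = 22.20 ✓; ∠FBJ = 75.10° ✓; |BJ| = 15.50 ✓; ∠BJZ = 70.60° ✓; |JZ| = 17.80 ✓; ∠JZT = 75.90° ✓; |ZT| = 15.40 ✓; ∠ZTE = 112.0° ✓; |TE| = 12.60 ✓; ∠(TE, ES) = 90.00° ✓; |ES| = 12.30 ✓; ∠ESA = 71.20° ✓; |SA| = 16.20 ✗.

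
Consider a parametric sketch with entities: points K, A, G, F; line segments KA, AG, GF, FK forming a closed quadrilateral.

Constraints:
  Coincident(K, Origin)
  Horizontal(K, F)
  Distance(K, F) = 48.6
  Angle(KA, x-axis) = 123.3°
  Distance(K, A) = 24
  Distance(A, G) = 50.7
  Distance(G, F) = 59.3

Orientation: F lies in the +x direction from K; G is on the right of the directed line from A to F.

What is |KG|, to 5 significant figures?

29.700

K is at the origin; K and F share the same y with |KF| = 48.6 and F in +x, so F = (48.6, 0). KA runs at 123.3° with |KA| = 24.0, so A = (-13.177, 20.059). G is determined by |AG| = 50.7 and |GF| = 59.3 together: it lies at the intersection of circle(A, 50.7) and circle(F, 59.3). With |AF| = 64.952, the foot of the radical line on AF is 25.194 from A and the perpendicular offset is √(50.7² − 25.194²) = 43.997. Taking the right-of-AF solution: G = (-2.8026, -29.568).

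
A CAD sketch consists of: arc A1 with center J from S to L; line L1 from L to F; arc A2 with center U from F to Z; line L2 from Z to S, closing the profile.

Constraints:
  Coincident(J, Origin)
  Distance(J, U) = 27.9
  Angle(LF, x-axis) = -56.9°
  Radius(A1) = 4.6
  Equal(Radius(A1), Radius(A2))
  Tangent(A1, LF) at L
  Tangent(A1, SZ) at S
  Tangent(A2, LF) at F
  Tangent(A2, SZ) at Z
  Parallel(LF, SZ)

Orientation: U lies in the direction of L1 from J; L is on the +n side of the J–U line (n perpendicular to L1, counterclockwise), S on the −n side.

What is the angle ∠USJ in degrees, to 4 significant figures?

80.64°

The slot axis is L1's direction at -56.9°, so u = (cos -56.9°, sin -56.9°) = (0.5461, -0.8377) and n = (−sin -56.9°, cos -56.9°) = (0.8377, 0.5461). J is at the origin and U lies 27.9 along u from J, so U = 27.9·u = (15.24, -23.37). Tangency of A1 to both parallel lines with radius 4.6 puts L and S at J ± 4.6·n: L = (3.854, 2.512), S = (-3.854, -2.512). Then cos ∠USJ = SU·SJ / (|SU||SJ|), giving 80.64°.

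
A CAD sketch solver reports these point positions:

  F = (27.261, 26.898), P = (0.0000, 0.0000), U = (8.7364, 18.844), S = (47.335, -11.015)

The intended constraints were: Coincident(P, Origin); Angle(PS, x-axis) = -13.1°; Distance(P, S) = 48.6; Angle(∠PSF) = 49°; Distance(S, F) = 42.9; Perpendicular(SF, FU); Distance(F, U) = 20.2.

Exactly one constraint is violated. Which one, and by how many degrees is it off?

Perpendicular(SF, FU) — off by 4.40°.

P = (0.00, 0.00) ✓; PS at -13.10° ✓; |PS| = 48.60 ✓; ∠PSF = 49.00° ✓; |SF| = 42.90 ✓; ∠(SF, FU) = 85.60° ✗; |FU| = 20.20 ✓.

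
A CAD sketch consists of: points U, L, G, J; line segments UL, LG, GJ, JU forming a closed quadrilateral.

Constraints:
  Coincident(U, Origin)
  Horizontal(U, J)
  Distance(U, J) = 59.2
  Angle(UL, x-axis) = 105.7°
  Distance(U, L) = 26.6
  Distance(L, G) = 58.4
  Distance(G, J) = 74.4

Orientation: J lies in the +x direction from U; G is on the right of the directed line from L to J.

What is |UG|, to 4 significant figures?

33.66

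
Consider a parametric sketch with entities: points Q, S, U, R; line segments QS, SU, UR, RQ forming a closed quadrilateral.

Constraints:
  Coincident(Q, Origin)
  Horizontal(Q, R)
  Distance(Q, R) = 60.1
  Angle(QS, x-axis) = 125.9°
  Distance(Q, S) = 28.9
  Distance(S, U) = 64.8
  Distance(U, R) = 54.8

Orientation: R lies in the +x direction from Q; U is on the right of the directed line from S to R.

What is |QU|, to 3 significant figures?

36.1

Q is at the origin; Q and R share the same y with |QR| = 60.1 and R in +x, so R = (60.1, 0). QS runs at 125.9° with |QS| = 28.9, so S = (-16.9, 23.4). U is determined by |SU| = 64.8 and |UR| = 54.8 together: it lies at the intersection of circle(S, 64.8) and circle(R, 54.8). With |SR| = 80.5, the foot of the radical line on SR is 47.7 from S and the perpendicular offset is √(64.8² − 47.7²) = 43.9. Taking the right-of-SR solution: U = (15.9, -32.4).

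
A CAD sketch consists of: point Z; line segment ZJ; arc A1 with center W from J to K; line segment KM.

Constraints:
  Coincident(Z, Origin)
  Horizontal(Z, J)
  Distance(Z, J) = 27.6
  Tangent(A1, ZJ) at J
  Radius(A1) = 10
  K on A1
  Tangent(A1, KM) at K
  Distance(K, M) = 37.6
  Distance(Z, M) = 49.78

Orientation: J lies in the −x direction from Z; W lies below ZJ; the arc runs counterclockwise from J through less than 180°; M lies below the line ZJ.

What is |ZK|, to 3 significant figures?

39.2

Checks: |WK| = 10.00 ✓; ∠(WK, KM) = 90.00° ✓; |KM| = 37.60 ✓; |ZM| = 49.78 ✓.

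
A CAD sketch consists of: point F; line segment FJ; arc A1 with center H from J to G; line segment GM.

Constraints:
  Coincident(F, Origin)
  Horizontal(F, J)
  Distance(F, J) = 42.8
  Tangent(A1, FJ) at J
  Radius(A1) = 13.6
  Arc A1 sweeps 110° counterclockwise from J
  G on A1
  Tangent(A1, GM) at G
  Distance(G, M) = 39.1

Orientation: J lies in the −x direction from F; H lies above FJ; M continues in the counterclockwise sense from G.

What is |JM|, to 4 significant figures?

55.00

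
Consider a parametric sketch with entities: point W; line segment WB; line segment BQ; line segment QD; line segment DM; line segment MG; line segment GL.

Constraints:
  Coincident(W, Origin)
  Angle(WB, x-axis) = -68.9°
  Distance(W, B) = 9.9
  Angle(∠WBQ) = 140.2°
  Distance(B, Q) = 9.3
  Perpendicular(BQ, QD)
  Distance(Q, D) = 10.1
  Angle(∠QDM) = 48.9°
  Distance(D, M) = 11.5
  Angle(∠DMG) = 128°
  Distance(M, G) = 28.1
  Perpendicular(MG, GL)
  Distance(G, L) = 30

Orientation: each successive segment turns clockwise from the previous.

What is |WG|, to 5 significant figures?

33.317

∠QDM = 48.9° gives DM at 30.200° from the x-axis; with |DM| = 11.5, M = (0.95460, -9.0224). ∠DMG = 128.0° gives MG at -21.800° from the x-axis; with |MG| = 28.1, G = (27.045, -19.458). Then |WG| = |G − W| = 33.317.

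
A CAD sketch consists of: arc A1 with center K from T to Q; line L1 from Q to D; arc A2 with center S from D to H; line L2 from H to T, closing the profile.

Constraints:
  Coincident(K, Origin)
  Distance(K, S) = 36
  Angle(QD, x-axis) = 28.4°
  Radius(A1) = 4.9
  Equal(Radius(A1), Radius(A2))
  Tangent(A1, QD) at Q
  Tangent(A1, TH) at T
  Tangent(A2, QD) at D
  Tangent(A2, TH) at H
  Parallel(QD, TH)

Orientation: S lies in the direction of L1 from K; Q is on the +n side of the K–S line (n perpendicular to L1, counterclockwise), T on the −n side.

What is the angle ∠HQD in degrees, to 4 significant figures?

15.23°

The slot axis is L1's direction at 28.4°, so u = (cos 28.4°, sin 28.4°) = (0.8796, 0.4756) and n = (−sin 28.4°, cos 28.4°) = (-0.4756, 0.8796). K is at the origin and S lies 36.0 along u from K, so S = 36.0·u = (31.67, 17.12). Tangency of A1 to both parallel lines with radius 4.9 puts Q and T at K ± 4.9·n: Q = (-2.331, 4.310), T = (2.331, -4.310). Equal radii place D and H the same way about S: D = S + 4.9·n = (29.34, 21.43), H = S − 4.9·n = (34.00, 12.81). Then cos ∠HQD = QH·QD / (|QH||QD|), giving 15.23°.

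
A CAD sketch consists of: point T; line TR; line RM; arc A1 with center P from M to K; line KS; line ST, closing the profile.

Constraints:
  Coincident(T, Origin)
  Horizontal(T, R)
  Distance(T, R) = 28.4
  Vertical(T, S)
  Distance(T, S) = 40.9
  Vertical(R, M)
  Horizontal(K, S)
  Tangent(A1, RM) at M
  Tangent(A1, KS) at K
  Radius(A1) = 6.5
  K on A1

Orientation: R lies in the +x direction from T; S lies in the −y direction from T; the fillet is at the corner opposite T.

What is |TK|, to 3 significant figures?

46.4

T is at the origin; TR is horizontal with |TR| = 28.4 and R on the +x side, so R = (28.4, 0.00). TS is vertical with |TS| = 40.9 and S on the −y side, so S = (0.00, -40.9). The virtual corner opposite T is at (28.4, -40.9). A1 meets RM tangentially, so PM is at right angles to RM and since A1 is tangent to KS there, PK ⟂ KS, with radius 6.5, so the center P sits 6.5 in from both sides at P = (21.9, -34.4). That places the tangent points at M = (28.4, -34.4) on RM and K = (21.9, -40.9) on KS. Then |TK| = |K − T| = 46.4.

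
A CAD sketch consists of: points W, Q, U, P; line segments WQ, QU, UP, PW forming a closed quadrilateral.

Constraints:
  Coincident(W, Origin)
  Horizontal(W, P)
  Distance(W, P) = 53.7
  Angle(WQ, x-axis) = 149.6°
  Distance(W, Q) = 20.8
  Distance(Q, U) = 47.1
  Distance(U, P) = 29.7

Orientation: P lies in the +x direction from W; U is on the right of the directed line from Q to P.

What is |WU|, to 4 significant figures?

26.56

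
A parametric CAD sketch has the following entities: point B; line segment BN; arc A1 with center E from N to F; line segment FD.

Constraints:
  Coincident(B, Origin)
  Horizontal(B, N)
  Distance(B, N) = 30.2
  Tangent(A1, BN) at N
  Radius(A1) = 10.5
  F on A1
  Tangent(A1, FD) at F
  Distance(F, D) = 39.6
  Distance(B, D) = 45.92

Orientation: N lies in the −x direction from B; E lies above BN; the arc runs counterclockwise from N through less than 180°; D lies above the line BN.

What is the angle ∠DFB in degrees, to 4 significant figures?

92.66°

Checks: |BN| = 30.20 ✓; |EF| = 10.50 ✓; ∠(EF, FD) = 90.00° ✓; |FD| = 39.60 ✓; |BD| = 45.92 ✓.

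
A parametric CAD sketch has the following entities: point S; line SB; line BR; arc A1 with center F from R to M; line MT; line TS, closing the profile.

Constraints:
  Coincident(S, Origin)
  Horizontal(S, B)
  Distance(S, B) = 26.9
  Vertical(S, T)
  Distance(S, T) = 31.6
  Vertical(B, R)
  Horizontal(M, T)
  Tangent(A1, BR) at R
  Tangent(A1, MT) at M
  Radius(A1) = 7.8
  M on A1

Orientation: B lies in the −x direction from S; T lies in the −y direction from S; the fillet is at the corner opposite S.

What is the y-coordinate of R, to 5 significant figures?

-23.800

S is at the origin; SB is horizontal with |SB| = 26.9 and B on the −x side, so B = (-26.900, 0.0000). S and T share the same x with |ST| = 31.6 and T on the −y side, so T = (0.0000, -31.600). The virtual corner opposite S is at (-26.900, -31.600). A1 meets BR tangentially, so FR is at right angles to BR and tangency of A1 to MT means the radius FM is perpendicular to MT, with radius 7.8, so the center F sits 7.8 in from both sides at F = (-19.100, -23.800). That places the tangent points at R = (-26.900, -23.800) on BR and M = (-19.100, -31.600) on MT. So R.y = -23.800.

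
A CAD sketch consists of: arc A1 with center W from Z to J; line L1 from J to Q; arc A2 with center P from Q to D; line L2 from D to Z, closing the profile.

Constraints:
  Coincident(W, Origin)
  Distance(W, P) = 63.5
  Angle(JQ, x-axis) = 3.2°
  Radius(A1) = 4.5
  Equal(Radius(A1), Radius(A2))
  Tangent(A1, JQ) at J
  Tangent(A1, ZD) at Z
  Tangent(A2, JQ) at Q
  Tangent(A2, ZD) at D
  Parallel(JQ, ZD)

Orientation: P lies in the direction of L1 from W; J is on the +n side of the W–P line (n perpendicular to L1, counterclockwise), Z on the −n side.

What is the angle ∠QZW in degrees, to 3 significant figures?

81.9°

The slot axis is L1's direction at 3.2°, so u = (cos 3.2°, sin 3.2°) = (0.998, 0.0558) and n = (−sin 3.2°, cos 3.2°) = (-0.0558, 0.998). W is at the origin and P lies 63.5 along u from W, so P = 63.5·u = (63.4, 3.54). Tangency of A1 to both parallel lines with radius 4.5 puts J and Z at W ± 4.5·n: J = (-0.251, 4.49), Z = (0.251, -4.49). Equal radii place Q and D the same way about P: Q = P + 4.5·n = (63.1, 8.04), D = P − 4.5·n = (63.7, -0.948). Then cos ∠QZW = ZQ·ZW / (|ZQ||ZW|), giving 81.9°.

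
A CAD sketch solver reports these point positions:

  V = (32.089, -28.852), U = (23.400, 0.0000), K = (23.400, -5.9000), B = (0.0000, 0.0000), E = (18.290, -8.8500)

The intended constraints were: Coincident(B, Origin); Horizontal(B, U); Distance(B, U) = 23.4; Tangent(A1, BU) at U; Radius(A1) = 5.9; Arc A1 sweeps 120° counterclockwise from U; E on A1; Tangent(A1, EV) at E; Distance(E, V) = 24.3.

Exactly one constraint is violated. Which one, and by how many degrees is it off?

Tangent(A1, EV) at E — off by 4.60°.

B = (0.00, 0.00) ✓; B.y = 0.00, U.y = 0.00 ✓; |BU| = 23.40 ✓; ∠(KU, UB) = 90.00° ✓; |KU| = 5.900 ✓; bearing(K→E) − bearing(K→U) = 120.0° ✓; |KE| = 5.900 ✓; ∠(KE, EV) = 85.40° ✗; |EV| = 24.30 ✓.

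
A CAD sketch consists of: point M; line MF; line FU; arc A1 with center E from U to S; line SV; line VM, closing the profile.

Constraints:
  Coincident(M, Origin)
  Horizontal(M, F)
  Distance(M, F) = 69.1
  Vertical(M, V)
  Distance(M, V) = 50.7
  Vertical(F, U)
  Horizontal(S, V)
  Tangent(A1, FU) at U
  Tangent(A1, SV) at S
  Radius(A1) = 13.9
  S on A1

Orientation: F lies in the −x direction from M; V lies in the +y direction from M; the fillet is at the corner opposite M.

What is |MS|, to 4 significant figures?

74.95

The virtual corner opposite M is at (-69.10, 50.70). Since A1 is tangent to FU there, EU ⟂ FU and A1 meets SV tangentially, so ES is at right angles to SV, with radius 13.9, so the center E sits 13.9 in from both sides at E = (-55.20, 36.80). That places the tangent points at U = (-69.10, 36.80) on FU and S = (-55.20, 50.70) on SV. Then |MS| = |S − M| = 74.95.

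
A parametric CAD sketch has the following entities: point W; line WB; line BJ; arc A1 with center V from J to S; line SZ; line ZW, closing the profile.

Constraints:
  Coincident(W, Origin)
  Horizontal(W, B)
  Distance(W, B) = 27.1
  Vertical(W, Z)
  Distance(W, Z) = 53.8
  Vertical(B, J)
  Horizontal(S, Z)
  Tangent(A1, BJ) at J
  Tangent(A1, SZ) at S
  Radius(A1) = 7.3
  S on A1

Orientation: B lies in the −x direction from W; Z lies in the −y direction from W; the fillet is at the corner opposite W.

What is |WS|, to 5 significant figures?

57.328

W is at the origin; WB is horizontal with |WB| = 27.1 and B on the −x side, so B = (-27.100, 0.0000). WZ is vertical with |WZ| = 53.8 and Z on the −y side, so Z = (0.0000, -53.800). The virtual corner opposite W is at (-27.100, -53.800). The tangent condition forces VJ to be normal to BJ and tangency of A1 to SZ means the radius VS is perpendicular to SZ, with radius 7.3, so the center V sits 7.3 in from both sides at V = (-19.800, -46.500). That places the tangent points at J = (-27.100, -46.500) on BJ and S = (-19.800, -53.800) on SZ. Then |WS| = |S − W| = 57.328.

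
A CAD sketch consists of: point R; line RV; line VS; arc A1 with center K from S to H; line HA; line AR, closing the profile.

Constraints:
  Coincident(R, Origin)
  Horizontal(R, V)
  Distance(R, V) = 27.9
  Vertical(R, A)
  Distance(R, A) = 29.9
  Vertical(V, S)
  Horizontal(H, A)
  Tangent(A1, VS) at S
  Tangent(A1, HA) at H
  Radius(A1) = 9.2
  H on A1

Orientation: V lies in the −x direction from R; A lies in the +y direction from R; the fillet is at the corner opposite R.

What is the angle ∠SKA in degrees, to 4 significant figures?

153.8°

R is at the origin; RV is horizontal with |RV| = 27.9 and V on the −x side, so V = (-27.90, 0.000). RA is vertical with |RA| = 29.9 and A on the +y side, so A = (0.000, 29.90). The virtual corner opposite R is at (-27.90, 29.90). Tangency of A1 to VS means the radius KS is perpendicular to VS and tangency of A1 to HA means the radius KH is perpendicular to HA, with radius 9.2, so the center K sits 9.2 in from both sides at K = (-18.70, 20.70). That places the tangent points at S = (-27.90, 20.70) on VS and H = (-18.70, 29.90) on HA. Then cos ∠SKA = KS·KA / (|KS||KA|), giving 153.8°.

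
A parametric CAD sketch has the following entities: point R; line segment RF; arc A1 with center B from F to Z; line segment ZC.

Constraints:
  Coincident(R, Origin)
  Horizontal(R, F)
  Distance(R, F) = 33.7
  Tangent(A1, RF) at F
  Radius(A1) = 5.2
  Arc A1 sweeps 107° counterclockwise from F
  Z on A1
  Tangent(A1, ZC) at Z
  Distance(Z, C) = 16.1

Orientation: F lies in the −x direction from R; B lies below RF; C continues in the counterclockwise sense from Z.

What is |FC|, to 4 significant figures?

22.12

On A1, F sits at bearing 90° from B; a 107° counterclockwise sweep puts Z at bearing 197°, so Z = B + 5.2·(cos 197°, sin 197°) = (-38.67, -6.720). Since A1 is tangent to ZC there, BZ ⟂ ZC, so ZC runs along (−sin 197°, cos 197°); with |ZC| = 16.1, C = (-33.97, -22.12). Then |FC| = |C − F| = 22.12.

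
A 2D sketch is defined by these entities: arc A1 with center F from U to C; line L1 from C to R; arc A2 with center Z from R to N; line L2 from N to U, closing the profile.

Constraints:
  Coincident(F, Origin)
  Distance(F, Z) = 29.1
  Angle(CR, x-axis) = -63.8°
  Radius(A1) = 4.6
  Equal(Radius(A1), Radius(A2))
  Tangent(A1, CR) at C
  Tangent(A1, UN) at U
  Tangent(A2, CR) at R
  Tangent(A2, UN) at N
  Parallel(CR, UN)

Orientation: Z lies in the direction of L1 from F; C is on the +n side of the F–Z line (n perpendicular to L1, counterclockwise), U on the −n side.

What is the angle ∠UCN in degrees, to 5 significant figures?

72.456°

The slot axis is L1's direction at -63.8°, so u = (cos -63.8°, sin -63.8°) = (0.44151, -0.89726) and n = (−sin -63.8°, cos -63.8°) = (0.89726, 0.44151). F is at the origin and Z lies 29.1 along u from F, so Z = 29.1·u = (12.848, -26.110). Tangency of A1 to both parallel lines with radius 4.6 puts C and U at F ± 4.6·n: C = (4.1274, 2.0309), U = (-4.1274, -2.0309). Equal radii place R and N the same way about Z: R = Z + 4.6·n = (16.975, -24.079), N = Z − 4.6·n = (8.7204, -28.141). Then cos ∠UCN = CU·CN / (|CU||CN|), giving 72.456°.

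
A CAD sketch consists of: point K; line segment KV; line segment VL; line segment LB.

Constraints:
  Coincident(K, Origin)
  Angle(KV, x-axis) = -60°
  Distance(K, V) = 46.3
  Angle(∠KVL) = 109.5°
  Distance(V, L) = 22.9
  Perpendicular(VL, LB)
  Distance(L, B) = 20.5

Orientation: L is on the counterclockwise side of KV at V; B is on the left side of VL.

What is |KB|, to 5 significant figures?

44.797

∠KVL = 109.5°, so VL runs at -60.0° + (180° − 109.5°) = 10.500° from the x-axis; with |VL| = 22.9, L = V + 22.9·(cos 10.500°, sin 10.500°) = (45.667, -35.924). VL is perpendicular to LB; with |LB| = 20.5 on the left of VL, B = L + 20.5·(-0.18224, 0.98325) = (41.931, -15.767). Then |KB| = |B − K| = 44.797.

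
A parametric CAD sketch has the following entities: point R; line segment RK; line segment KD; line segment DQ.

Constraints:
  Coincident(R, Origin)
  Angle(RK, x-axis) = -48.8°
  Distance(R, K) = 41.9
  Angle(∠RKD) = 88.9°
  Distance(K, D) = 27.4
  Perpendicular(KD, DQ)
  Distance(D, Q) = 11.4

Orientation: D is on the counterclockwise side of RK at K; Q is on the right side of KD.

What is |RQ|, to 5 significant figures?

59.560

∠RKD = 88.9°, so KD runs at -48.8° + (180° − 88.9°) = 42.300° from the x-axis; with |KD| = 27.4, D = K + 27.4·(cos 42.300°, sin 42.300°) = (47.865, -13.086). The perpendicularity gives DQ at right angles to KD; with |DQ| = 11.4 on the right of KD, Q = D + 11.4·(0.67301, -0.73963) = (55.537, -21.517). Then |RQ| = |Q − R| = 59.560.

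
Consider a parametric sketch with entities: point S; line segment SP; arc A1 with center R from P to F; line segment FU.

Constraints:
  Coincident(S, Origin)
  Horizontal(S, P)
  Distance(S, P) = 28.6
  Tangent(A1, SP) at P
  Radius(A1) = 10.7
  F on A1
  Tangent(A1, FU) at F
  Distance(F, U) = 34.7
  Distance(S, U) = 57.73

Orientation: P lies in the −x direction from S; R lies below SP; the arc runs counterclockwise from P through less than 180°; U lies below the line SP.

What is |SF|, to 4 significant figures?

41.06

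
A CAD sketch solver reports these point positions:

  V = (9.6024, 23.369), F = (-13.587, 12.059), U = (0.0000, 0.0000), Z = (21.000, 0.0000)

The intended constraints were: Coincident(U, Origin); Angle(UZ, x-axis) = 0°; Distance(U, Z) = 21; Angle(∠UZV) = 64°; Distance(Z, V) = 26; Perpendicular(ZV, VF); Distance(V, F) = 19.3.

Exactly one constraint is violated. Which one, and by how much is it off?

Distance(V, F) = 19.3 — off by 6.50.

U = (0.00, 0.00) ✓; UZ at 0.000° ✓; |UZ| = 21.00 ✓; ∠UZV = 64.00° ✓; |ZV| = 26.00 ✓; ∠(ZV, VF) = 90.00° ✓; |VF| = 25.80 ✗.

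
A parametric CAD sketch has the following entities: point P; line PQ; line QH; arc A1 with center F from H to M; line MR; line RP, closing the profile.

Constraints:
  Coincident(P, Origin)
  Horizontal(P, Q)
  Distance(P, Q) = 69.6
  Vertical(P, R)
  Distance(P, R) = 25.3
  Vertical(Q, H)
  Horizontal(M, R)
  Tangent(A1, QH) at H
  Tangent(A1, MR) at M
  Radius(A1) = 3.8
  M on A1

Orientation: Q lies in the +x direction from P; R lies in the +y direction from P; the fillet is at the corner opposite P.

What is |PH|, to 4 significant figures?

72.85

P is at the origin; PQ is horizontal with |PQ| = 69.6 and Q on the +x side, so Q = (69.60, 0.000). P and R share the same x with |PR| = 25.3 and R on the +y side, so R = (0.000, 25.30). The virtual corner opposite P is at (69.60, 25.30). The tangent condition forces FH to be normal to QH and tangency of A1 to MR means the radius FM is perpendicular to MR, with radius 3.8, so the center F sits 3.8 in from both sides at F = (65.80, 21.50). That places the tangent points at H = (69.60, 21.50) on QH and M = (65.80, 25.30) on MR. Then |PH| = |H − P| = 72.85.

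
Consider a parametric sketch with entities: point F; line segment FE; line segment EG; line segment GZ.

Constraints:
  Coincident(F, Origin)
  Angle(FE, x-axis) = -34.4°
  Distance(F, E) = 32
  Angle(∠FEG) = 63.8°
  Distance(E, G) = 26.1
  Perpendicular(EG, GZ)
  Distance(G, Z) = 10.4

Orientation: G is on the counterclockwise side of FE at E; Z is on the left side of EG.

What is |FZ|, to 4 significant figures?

21.88

F is at the origin; FE runs at -34.4° with length 32.0, so E = 32.0·(cos -34.4°, sin -34.4°) = (26.40, -18.08). ∠FEG = 63.8°, so EG runs at -34.4° + (180° − 63.8°) = 81.80° from the x-axis; with |EG| = 26.1, G = E + 26.1·(cos 81.80°, sin 81.80°) = (30.13, 7.754). EG ⟂ GZ; with |GZ| = 10.4 on the left of EG, Z = G + 10.4·(-0.9898, 0.1426) = (19.83, 9.238). Then |FZ| = |Z − F| = 21.88.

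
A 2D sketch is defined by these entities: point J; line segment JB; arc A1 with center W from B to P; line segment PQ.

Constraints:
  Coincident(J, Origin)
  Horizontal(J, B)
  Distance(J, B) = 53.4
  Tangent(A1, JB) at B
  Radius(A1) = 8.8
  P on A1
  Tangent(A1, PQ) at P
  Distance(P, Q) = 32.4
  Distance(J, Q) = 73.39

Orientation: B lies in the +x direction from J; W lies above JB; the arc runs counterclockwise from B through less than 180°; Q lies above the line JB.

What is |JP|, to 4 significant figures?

62.87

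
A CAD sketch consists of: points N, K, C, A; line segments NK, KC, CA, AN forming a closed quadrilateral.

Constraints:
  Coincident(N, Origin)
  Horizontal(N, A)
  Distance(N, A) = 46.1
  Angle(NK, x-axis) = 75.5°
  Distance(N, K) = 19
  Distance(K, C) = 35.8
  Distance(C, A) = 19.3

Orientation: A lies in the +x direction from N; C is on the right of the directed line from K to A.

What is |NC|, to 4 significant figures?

29.82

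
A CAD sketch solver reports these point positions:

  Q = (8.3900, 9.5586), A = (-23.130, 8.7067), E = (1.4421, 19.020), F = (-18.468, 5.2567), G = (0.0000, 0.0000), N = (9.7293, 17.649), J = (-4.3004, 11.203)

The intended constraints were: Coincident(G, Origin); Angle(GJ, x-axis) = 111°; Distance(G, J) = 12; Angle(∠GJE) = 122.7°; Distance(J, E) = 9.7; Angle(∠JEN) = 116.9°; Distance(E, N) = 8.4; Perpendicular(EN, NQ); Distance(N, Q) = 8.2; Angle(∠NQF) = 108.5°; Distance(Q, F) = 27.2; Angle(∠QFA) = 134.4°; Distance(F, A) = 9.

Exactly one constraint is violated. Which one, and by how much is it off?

Distance(F, A) = 9 — off by 3.20.

G = (0.00, 0.00) ✓; GJ at 111.0° ✓; |GJ| = 12.00 ✓; ∠GJE = 122.7° ✓; |JE| = 9.700 ✓; ∠JEN = 116.9° ✓; |EN| = 8.400 ✓; ∠(EN, NQ) = 90.01° ✓; |NQ| = 8.201 ✓; ∠NQF = 108.5° ✓; |QF| = 27.20 ✓; ∠QFA = 134.4° ✓; |FA| = 5.800 ✗.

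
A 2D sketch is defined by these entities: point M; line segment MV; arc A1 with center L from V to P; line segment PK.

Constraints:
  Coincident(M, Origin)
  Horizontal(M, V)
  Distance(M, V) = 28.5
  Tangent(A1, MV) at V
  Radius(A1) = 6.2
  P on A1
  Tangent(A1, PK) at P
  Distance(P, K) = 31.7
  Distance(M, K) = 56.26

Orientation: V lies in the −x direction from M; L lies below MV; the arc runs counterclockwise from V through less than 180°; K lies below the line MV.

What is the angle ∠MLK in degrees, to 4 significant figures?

132.4°

Checks: |LP| = 6.200 ✓; ∠(LP, PK) = 90.00° ✓; |PK| = 31.70 ✓; |MK| = 56.26 ✓.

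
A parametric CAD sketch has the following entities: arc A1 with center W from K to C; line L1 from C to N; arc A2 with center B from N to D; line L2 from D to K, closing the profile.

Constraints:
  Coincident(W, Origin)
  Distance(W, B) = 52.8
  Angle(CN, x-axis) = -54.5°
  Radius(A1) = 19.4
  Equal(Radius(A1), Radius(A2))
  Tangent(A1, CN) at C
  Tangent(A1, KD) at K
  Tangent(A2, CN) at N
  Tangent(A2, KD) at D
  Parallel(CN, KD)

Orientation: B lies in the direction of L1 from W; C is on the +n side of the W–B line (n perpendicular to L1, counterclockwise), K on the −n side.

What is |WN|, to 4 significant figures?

56.25

The slot axis is L1's direction at -54.5°, so u = (cos -54.5°, sin -54.5°) = (0.5807, -0.8141) and n = (−sin -54.5°, cos -54.5°) = (0.8141, 0.5807). W is at the origin and B lies 52.8 along u from W, so B = 52.8·u = (30.66, -42.99). Tangency of A1 to both parallel lines with radius 19.4 puts C and K at W ± 19.4·n: C = (15.79, 11.27), K = (-15.79, -11.27). Equal radii place N and D the same way about B: N = B + 19.4·n = (46.45, -31.72), D = B − 19.4·n = (14.87, -54.25). Then |WN| = |N − W| = 56.25.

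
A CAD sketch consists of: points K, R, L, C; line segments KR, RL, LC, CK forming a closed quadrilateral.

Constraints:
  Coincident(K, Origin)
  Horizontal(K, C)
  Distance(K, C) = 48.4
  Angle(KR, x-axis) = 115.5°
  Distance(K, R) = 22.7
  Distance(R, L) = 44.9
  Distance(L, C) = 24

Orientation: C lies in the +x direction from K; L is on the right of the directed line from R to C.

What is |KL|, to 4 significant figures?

26.54

K is at the origin; KC is horizontal with |KC| = 48.4 and C in +x, so C = (48.4, 0). KR runs at 115.5° with |KR| = 22.7, so R = (-9.773, 20.49). L is determined by |RL| = 44.9 and |LC| = 24.0 together: it lies at the intersection of circle(R, 44.9) and circle(C, 24.0). With |RC| = 61.68, the foot of the radical line on RC is 42.51 from R and the perpendicular offset is √(44.9² − 42.51²) = 14.45. Taking the right-of-RC solution: L = (25.52, -7.262).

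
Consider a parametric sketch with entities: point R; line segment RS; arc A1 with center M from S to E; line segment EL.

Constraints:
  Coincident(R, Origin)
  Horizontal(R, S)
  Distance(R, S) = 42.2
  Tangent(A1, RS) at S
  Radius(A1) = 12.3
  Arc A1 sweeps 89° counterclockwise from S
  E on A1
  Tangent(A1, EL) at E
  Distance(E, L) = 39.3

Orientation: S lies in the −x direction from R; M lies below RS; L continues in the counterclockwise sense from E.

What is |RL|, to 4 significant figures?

75.40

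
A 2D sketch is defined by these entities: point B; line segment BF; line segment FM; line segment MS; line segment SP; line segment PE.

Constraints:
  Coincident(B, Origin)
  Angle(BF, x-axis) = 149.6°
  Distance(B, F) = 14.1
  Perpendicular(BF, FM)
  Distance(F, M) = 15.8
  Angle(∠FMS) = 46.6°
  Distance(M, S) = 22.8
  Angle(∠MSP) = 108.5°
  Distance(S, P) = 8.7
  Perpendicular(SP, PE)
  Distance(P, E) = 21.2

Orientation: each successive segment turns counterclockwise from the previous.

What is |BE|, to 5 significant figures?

20.460

B is at the origin; BF runs at 149.6° with length 14.1, so F = (-12.161, 7.1351). BF ⟂ FM, so FM runs at -120.40°; with |FM| = 15.8, M = (-20.157, -6.4926). ∠FMS = 46.6° gives MS at 13.000° from the x-axis; with |MS| = 22.8, S = (2.0589, -1.3638). ∠MSP = 108.5° gives SP at 84.500° from the x-axis; with |SP| = 8.7, P = (2.8927, 7.2962). SP is perpendicular to PE, so PE runs at 174.50°; with |PE| = 21.2, E = (-18.210, 9.3281). Then |BE| = |E − B| = 20.460.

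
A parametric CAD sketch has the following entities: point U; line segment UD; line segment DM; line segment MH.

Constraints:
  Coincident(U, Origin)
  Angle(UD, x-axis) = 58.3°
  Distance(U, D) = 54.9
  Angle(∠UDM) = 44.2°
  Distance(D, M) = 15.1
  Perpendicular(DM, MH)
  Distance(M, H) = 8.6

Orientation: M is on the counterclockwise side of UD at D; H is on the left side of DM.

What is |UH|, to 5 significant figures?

38.328

U is at the origin; UD runs at 58.3° with length 54.9, so D = 54.9·(cos 58.3°, sin 58.3°) = (28.848, 46.710). ∠UDM = 44.2°, so DM runs at 58.3° + (180° − 44.2°) = 194.10° from the x-axis; with |DM| = 15.1, M = D + 15.1·(cos 194.10°, sin 194.10°) = (14.203, 43.031). DM is perpendicular to MH; with |MH| = 8.6 on the left of DM, H = M + 8.6·(0.24362, -0.96987) = (16.298, 34.690). Then |UH| = |H − U| = 38.328.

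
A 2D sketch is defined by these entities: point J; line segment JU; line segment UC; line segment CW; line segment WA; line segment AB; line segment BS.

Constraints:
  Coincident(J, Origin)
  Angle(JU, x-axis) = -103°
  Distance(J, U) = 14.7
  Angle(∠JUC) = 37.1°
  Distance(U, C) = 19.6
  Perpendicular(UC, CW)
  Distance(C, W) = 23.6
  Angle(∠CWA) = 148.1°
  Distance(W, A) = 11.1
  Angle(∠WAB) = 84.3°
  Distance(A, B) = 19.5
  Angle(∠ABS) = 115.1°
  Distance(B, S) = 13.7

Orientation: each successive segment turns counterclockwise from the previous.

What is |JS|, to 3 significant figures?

10.5

J is at the origin; JU runs at -103.0° with length 14.7, so U = (-3.31, -14.3). ∠JUC = 37.1° gives UC at 39.9° from the x-axis; with |UC| = 19.6, C = (11.7, -1.75). UC is perpendicular to CW, so CW runs at 130°; with |CW| = 23.6, W = (-3.41, 16.4). ∠CWA = 148.1° gives WA at 162° from the x-axis; with |WA| = 11.1, A = (-14.0, 19.8). ∠WAB = 84.3° gives AB at -103° from the x-axis; with |AB| = 19.5, B = (-18.2, 0.783). ∠ABS = 115.1° gives BS at -37.6° from the x-axis; with |BS| = 13.7, S = (-7.32, -7.58). Then |JS| = |S − J| = 10.5.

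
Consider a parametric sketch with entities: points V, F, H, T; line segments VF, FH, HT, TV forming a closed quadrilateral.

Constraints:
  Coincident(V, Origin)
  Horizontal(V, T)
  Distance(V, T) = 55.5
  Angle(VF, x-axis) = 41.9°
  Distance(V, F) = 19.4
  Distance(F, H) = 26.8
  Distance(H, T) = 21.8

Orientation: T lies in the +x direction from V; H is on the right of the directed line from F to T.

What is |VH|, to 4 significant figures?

34.66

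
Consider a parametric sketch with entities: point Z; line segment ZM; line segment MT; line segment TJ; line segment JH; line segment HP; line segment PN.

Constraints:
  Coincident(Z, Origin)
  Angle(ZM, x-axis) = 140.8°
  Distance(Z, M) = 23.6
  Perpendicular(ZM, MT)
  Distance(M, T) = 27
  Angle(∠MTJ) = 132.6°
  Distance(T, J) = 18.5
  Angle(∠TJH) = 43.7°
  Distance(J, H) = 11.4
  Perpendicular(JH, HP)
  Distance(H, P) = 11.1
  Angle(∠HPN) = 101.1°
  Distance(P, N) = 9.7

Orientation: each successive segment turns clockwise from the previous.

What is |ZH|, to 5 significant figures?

30.118

Z is at the origin; ZM runs at 140.8° with length 23.6, so M = (-18.289, 14.916). ZM is perpendicular to MT, so MT runs at 50.800°; with |MT| = 27.0, T = (-1.2239, 35.839). ∠MTJ = 132.6° gives TJ at 3.4000° from the x-axis; with |TJ| = 18.5, J = (17.244, 36.937). ∠TJH = 43.7° gives JH at -132.90° from the x-axis; with |JH| = 11.4, H = (9.4833, 28.586). Then |ZH| = |H − Z| = 30.118.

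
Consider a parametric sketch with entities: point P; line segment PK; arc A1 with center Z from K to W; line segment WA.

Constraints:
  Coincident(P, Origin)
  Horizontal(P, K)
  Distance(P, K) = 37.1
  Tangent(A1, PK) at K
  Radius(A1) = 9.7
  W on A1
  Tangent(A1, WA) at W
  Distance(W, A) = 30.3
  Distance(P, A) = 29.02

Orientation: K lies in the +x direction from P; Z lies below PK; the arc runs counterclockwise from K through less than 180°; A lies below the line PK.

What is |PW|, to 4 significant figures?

29.79

Checks: ∠(ZK, KP) = 90.00° ✓; |ZK| = 9.700 ✓; |ZW| = 9.700 ✓; ∠(ZW, WA) = 90.00° ✓; |WA| = 30.30 ✓; |PA| = 29.02 ✓.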